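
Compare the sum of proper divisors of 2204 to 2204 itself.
deficient

Proper divisors of 2204: sum = 1 + 2 + 4 + 19 + 29 + 38 + 58 + 76 + 116 + 551 + 1102 = 1996
Since 1996 < 2204, 2204 is deficient.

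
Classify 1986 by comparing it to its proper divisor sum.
abundant

Proper divisors of 1986: sum = 1 + 2 + 3 + 6 + 331 + 662 + 993 = 1998
Since 1998 > 1986, 1986 is abundant.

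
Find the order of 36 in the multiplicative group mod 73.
18

73 is prime, so ord(36) divides φ(73) = 72.
Divisors of 72: 1, 2, 3, 4, 6, 8, 9, 12, 18, 24, 36, 72.
Repeated squaring: 36^1 ≡ 36, 36^2 ≡ 55, 36^4 ≡ 32, 36^8 ≡ 2, 36^16 ≡ 4, 36^32 ≡ 16, 36^64 ≡ 37 (mod 73).
Test 36^d mod 73 for each divisor d in increasing order:
36^1 ≡ 36
36^2 ≡ 55
36^3 = 36^2·36^1 ≡ 9
36^4 ≡ 32
36^6 = 36^4·36^2 ≡ 8
36^8 ≡ 2
36^9 = 36^8·36^1 ≡ 72
36^12 = 36^8·36^4 ≡ 64
36^18 = 36^16·36^2 ≡ 1  ← first divisor giving 1
The order is 18.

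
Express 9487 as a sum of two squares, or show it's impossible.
Not possible

Factorization: 9487 = 53 × 179
By Fermat: n is sum of two squares iff every prime p ≡ 3 (mod 4) appears to even power.
Prime(s) ≡ 3 (mod 4) with odd exponent: [(179, 1)]
Therefore 9487 cannot be expressed as a² + b².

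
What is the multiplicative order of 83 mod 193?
96

193 is prime, so ord(83) divides φ(193) = 192.
Divisors of 192: 1, 2, 3, 4, 6, 8, 12, 16, 24, 32, 48, 64, 96, 192.
Repeated squaring: 83^1 ≡ 83, 83^2 ≡ 134, 83^4 ≡ 7, 83^8 ≡ 49, 83^16 ≡ 85, 83^32 ≡ 84, 83^64 ≡ 108, 83^128 ≡ 84 (mod 193).
Test 83^d mod 193 for each divisor d in increasing order:
83^1 ≡ 83
83^2 ≡ 134
83^3 = 83^2·83^1 ≡ 121
83^4 ≡ 7
83^6 = 83^4·83^2 ≡ 166
83^8 ≡ 49
83^12 = 83^8·83^4 ≡ 150
83^16 ≡ 85
83^24 = 83^16·83^8 ≡ 112
83^32 ≡ 84
83^48 = 83^32·83^16 ≡ 192
83^64 ≡ 108
83^96 = 83^64·83^32 ≡ 1  ← first divisor giving 1
The order is 96.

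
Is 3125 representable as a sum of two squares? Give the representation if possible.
10² + 55² (a=10, b=55)

Factorization: 3125 = 5^5
By Fermat: n is sum of two squares iff every prime p ≡ 3 (mod 4) appears to even power.
All primes ≡ 3 (mod 4) appear to even power.
Search a = 0, 1, 2, … for 3125 - a² a perfect square: first hit at a = 10: 3125 - 100 = 3025 = 55².
3125 = 10² + 55² = 100 + 3025 ✓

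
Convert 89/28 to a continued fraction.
[3; 5, 1, 1, 2]

Euclidean algorithm steps:
89 = 3 × 28 + 5
28 = 5 × 5 + 3
5 = 1 × 3 + 2
3 = 1 × 2 + 1
2 = 2 × 1 + 0
Continued fraction: [3; 5, 1, 1, 2]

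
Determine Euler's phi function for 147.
84

147 = 3 × 7^2
φ(n) = n × ∏(1 - 1/p) for each prime p dividing n
φ(147) = 147 × (1 - 1/3) × (1 - 1/7) = 84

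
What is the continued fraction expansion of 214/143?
[1; 2, 71]

Euclidean algorithm steps:
214 = 1 × 143 + 71
143 = 2 × 71 + 1
71 = 71 × 1 + 0
Continued fraction: [1; 2, 71]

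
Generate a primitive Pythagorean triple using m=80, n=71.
(1359, 11360, 11441)

Euclid's formula: a = m² - n², b = 2mn, c = m² + n²
m = 80, n = 71
a = 80² - 71² = 6400 - 5041 = 1359
b = 2 × 80 × 71 = 11360
c = 80² + 71² = 6400 + 5041 = 11441
Verification: 1359² + 11360² = 1846881 + 129049600 = 130896481 = 11441² ✓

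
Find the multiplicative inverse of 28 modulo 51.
31

gcd(28, 51) = 1, so the inverse exists.
Extended Euclidean algorithm on (51, 28):
51 = 1 × 28 + 23  ⟹  23 = (1)·51 + (-1)·28
28 = 1 × 23 + 5  ⟹  5 = (-1)·51 + (2)·28
23 = 4 × 5 + 3  ⟹  3 = (5)·51 + (-9)·28
5 = 1 × 3 + 2  ⟹  2 = (-6)·51 + (11)·28
3 = 1 × 2 + 1  ⟹  1 = (11)·51 + (-20)·28
So (-20)·28 ≡ 1 (mod 51), i.e. 28^(-1) ≡ -20 ≡ 31 (mod 51).
Check: 28 × 31 = 868 ≡ 1 (mod 51)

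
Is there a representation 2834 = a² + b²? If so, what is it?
5² + 53² (a=5, b=53)

Factorization: 2834 = 2 × 13 × 109
By Fermat: n is sum of two squares iff every prime p ≡ 3 (mod 4) appears to even power.
All primes ≡ 3 (mod 4) appear to even power.
Search a = 0, 1, 2, … for 2834 - a² a perfect square: first hit at a = 5: 2834 - 25 = 2809 = 53².
2834 = 5² + 53² = 25 + 2809 ✓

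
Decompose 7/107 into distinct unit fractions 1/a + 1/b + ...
1/16 + 1/343 + 1/195739 + 1/114941072624

Greedy algorithm:
7/107: ceiling(107/7) = 16, use 1/16
5/1712: ceiling(1712/5) = 343, use 1/343
3/587216: ceiling(587216/3) = 195739, use 1/195739
1/114941072624: ceiling(114941072624/1) = 114941072624, use 1/114941072624
Result: 7/107 = 1/16 + 1/343 + 1/195739 + 1/114941072624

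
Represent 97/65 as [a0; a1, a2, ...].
[1; 2, 32]

Euclidean algorithm steps:
97 = 1 × 65 + 32
65 = 2 × 32 + 1
32 = 32 × 1 + 0
Continued fraction: [1; 2, 32]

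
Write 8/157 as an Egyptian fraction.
1/20 + 1/1047 + 1/3287580

Greedy algorithm:
8/157: ceiling(157/8) = 20, use 1/20
3/3140: ceiling(3140/3) = 1047, use 1/1047
1/3287580: ceiling(3287580/1) = 3287580, use 1/3287580
Result: 8/157 = 1/20 + 1/1047 + 1/3287580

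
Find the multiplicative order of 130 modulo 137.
68

137 is prime, so ord(130) divides φ(137) = 136.
Divisors of 136: 1, 2, 4, 8, 17, 34, 68, 136.
Repeated squaring: 130^1 ≡ 130, 130^2 ≡ 49, 130^4 ≡ 72, 130^8 ≡ 115, 130^16 ≡ 73, 130^32 ≡ 123, 130^64 ≡ 59, 130^128 ≡ 56 (mod 137).
Test 130^d mod 137 for each divisor d in increasing order:
130^1 ≡ 130
130^2 ≡ 49
130^4 ≡ 72
130^8 ≡ 115
130^17 = 130^16·130^1 ≡ 37
130^34 = 130^32·130^2 ≡ 136
130^68 = 130^64·130^4 ≡ 1  ← first divisor giving 1
The order is 68.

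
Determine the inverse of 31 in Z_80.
31

gcd(31, 80) = 1, so the inverse exists.
Extended Euclidean algorithm on (80, 31):
80 = 2 × 31 + 18  ⟹  18 = (1)·80 + (-2)·31
31 = 1 × 18 + 13  ⟹  13 = (-1)·80 + (3)·31
18 = 1 × 13 + 5  ⟹  5 = (2)·80 + (-5)·31
13 = 2 × 5 + 3  ⟹  3 = (-5)·80 + (13)·31
5 = 1 × 3 + 2  ⟹  2 = (7)·80 + (-18)·31
3 = 1 × 2 + 1  ⟹  1 = (-12)·80 + (31)·31
So (31)·31 ≡ 1 (mod 80), i.e. 31^(-1) ≡ 31 (mod 80).
Check: 31 × 31 = 961 ≡ 1 (mod 80)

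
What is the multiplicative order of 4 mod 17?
4

17 is prime, so ord(4) divides φ(17) = 16.
Divisors of 16: 1, 2, 4, 8, 16.
Repeated squaring: 4^1 ≡ 4, 4^2 ≡ 16, 4^4 ≡ 1, 4^8 ≡ 1, 4^16 ≡ 1 (mod 17).
Test 4^d mod 17 for each divisor d in increasing order:
4^1 ≡ 4
4^2 ≡ 16
4^4 ≡ 1  ← first divisor giving 1
The order is 4.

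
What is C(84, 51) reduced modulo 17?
4

Using Lucas' theorem:
Write n=84 and k=51 in base 17:
n in base 17: [4, 16]
k in base 17: [3, 0]
C(84,51) mod 17 = ∏ C(n_i, k_i) mod 17
Digit binomials (mod 17): C(4,3) = 4; C(16,0) = 1
Product: 4 × 1 = 4 ≡ 4 (mod 17)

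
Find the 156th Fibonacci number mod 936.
792

Matrix identity: Q^n = [[F_(n+1), F_n], [F_n, F_(n-1)]] with Q = [[1,1],[1,0]].
n = 156 = 10011100₂. Square-and-multiply, entries mod 936:
Q^1 = [[1,1],[1,0]]
Q^2 = (Q^1)² = [[2,1],[1,1]]
Q^4 = (Q^2)² = [[5,3],[3,2]]
Q^9 = (Q^4)²·Q = [[55,34],[34,21]]
Q^19 = (Q^9)²·Q = [[213,437],[437,712]]
Q^39 = (Q^19)²·Q = [[339,466],[466,809]]
Q^78 = (Q^39)² = [[733,512],[512,221]]
Q^156 = (Q^78)² = [[89,792],[792,233]]
F_156 mod 936 = Q^156[0][1] = 792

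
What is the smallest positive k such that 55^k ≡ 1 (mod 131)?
65

131 is prime, so ord(55) divides φ(131) = 130.
Divisors of 130: 1, 2, 5, 10, 13, 26, 65, 130.
Repeated squaring: 55^1 ≡ 55, 55^2 ≡ 12, 55^4 ≡ 13, 55^8 ≡ 38, 55^16 ≡ 3, 55^32 ≡ 9, 55^64 ≡ 81, 55^128 ≡ 11 (mod 131).
Test 55^d mod 131 for each divisor d in increasing order:
55^1 ≡ 55
55^2 ≡ 12
55^5 = 55^4·55^1 ≡ 60
55^10 = 55^8·55^2 ≡ 63
55^13 = 55^8·55^4·55^1 ≡ 53
55^26 = 55^16·55^8·55^2 ≡ 58
55^65 = 55^64·55^1 ≡ 1  ← first divisor giving 1
The order is 65.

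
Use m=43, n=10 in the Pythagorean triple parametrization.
(1749, 860, 1949)

Euclid's formula: a = m² - n², b = 2mn, c = m² + n²
m = 43, n = 10
a = 43² - 10² = 1849 - 100 = 1749
b = 2 × 43 × 10 = 860
c = 43² + 10² = 1849 + 100 = 1949
Verification: 1749² + 860² = 3059001 + 739600 = 3798601 = 1949² ✓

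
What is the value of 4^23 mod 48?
16

Repeated squaring. Binary of 23 = 10111.
4^1 ≡ 4 (mod 48); 4^2 ≡ 16 (mod 48); 4^4 ≡ 16 (mod 48); 4^8 ≡ 16 (mod 48); 4^16 ≡ 16 (mod 48)
4^23 = 4^1 × 4^2 × 4^4 × 4^16 ≡ 16 (mod 48)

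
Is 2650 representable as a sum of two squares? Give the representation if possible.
7² + 51² (a=7, b=51)

Factorization: 2650 = 2 × 5^2 × 53
By Fermat: n is sum of two squares iff every prime p ≡ 3 (mod 4) appears to even power.
All primes ≡ 3 (mod 4) appear to even power.
Search a = 0, 1, 2, … for 2650 - a² a perfect square: first hit at a = 7: 2650 - 49 = 2601 = 51².
2650 = 7² + 51² = 49 + 2601 ✓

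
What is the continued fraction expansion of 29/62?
[0; 2, 7, 4]

Euclidean algorithm steps:
29 = 0 × 62 + 29
62 = 2 × 29 + 4
29 = 7 × 4 + 1
4 = 4 × 1 + 0
Continued fraction: [0; 2, 7, 4]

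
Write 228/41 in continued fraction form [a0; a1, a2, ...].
[5; 1, 1, 3, 1, 1, 2]

Euclidean algorithm steps:
228 = 5 × 41 + 23
41 = 1 × 23 + 18
23 = 1 × 18 + 5
18 = 3 × 5 + 3
5 = 1 × 3 + 2
3 = 1 × 2 + 1
2 = 2 × 1 + 0
Continued fraction: [5; 1, 1, 3, 1, 1, 2]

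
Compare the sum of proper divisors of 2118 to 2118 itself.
abundant

Proper divisors of 2118: sum = 1 + 2 + 3 + 6 + 353 + 706 + 1059 = 2130
Since 2130 > 2118, 2118 is abundant.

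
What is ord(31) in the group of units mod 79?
39

79 is prime, so ord(31) divides φ(79) = 78.
Divisors of 78: 1, 2, 3, 6, 13, 26, 39, 78.
Repeated squaring: 31^1 ≡ 31, 31^2 ≡ 13, 31^4 ≡ 11, 31^8 ≡ 42, 31^16 ≡ 26, 31^32 ≡ 44, 31^64 ≡ 40 (mod 79).
Test 31^d mod 79 for each divisor d in increasing order:
31^1 ≡ 31
31^2 ≡ 13
31^3 = 31^2·31^1 ≡ 8
31^6 = 31^4·31^2 ≡ 64
31^13 = 31^8·31^4·31^1 ≡ 23
31^26 = 31^16·31^8·31^2 ≡ 55
31^39 = 31^32·31^4·31^2·31^1 ≡ 1  ← first divisor giving 1
The order is 39.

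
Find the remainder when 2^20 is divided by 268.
160

Repeated squaring. Binary of 20 = 10100.
2^1 ≡ 2 (mod 268); 2^2 ≡ 4 (mod 268); 2^4 ≡ 16 (mod 268); 2^8 ≡ 256 (mod 268); 2^16 ≡ 144 (mod 268)
2^20 = 2^4 × 2^16 ≡ 160 (mod 268)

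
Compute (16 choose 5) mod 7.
0

Using Lucas' theorem:
Write n=16 and k=5 in base 7:
n in base 7: [2, 2]
k in base 7: [0, 5]
C(16,5) mod 7 = ∏ C(n_i, k_i) mod 7
Digit binomials (mod 7): C(2,0) = 1; C(2,5) = 0 (k_i > n_i)
Product: 1 × 0 = 0 ≡ 0 (mod 7)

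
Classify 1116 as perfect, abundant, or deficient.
abundant

Proper divisors of 1116: sum = 1 + 2 + 3 + 4 + 6 + 9 + 12 + 18 + ... + 186 + 279 + 372 + 558 (17 divisors) = 1796
Since 1796 > 1116, 1116 is abundant.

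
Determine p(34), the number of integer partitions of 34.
12310

p(n) counts ways to write n as a sum of positive integers (order ignored).
Euler's pentagonal recurrence: p(k) = p(k-1) + p(k-2) - p(k-5) - p(k-7) + p(k-12) + p(k-15) - ... (offsets j(3j∓1)/2, signs ++--, p(0)=1, p(<0)=0).
DP table for k = 0..33: p(0)=1, p(1)=1, p(2)=2, p(3)=3, p(4)=5, p(5)=7, p(6)=11, p(7)=15, p(8)=22, p(9)=30, p(10)=42, p(11)=56, p(12)=77, p(13)=101, p(14)=135, p(15)=176, p(16)=231, p(17)=297, p(18)=385, p(19)=490, p(20)=627, p(21)=792, p(22)=1002, p(23)=1255, p(24)=1575, p(25)=1958, p(26)=2436, p(27)=3010, p(28)=3718, p(29)=4565, p(30)=5604, p(31)=6842, p(32)=8349, p(33)=10143.
Final step: p(34) = p(33) + p(32) - p(29) - p(27) + p(22) + p(19) - p(12) - p(8)
= 10143 + 8349 - 4565 - 3010 + 1002 + 490 - 77 - 22
= 12310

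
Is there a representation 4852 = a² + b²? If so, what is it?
44² + 54² (a=44, b=54)

Factorization: 4852 = 2^2 × 1213
By Fermat: n is sum of two squares iff every prime p ≡ 3 (mod 4) appears to even power.
All primes ≡ 3 (mod 4) appear to even power.
Search a = 0, 1, 2, … for 4852 - a² a perfect square: first hit at a = 44: 4852 - 1936 = 2916 = 54².
4852 = 44² + 54² = 1936 + 2916 ✓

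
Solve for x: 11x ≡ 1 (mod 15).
11

gcd(11, 15) = 1, so the inverse exists.
Extended Euclidean algorithm on (15, 11):
15 = 1 × 11 + 4  ⟹  4 = (1)·15 + (-1)·11
11 = 2 × 4 + 3  ⟹  3 = (-2)·15 + (3)·11
4 = 1 × 3 + 1  ⟹  1 = (3)·15 + (-4)·11
So (-4)·11 ≡ 1 (mod 15), i.e. 11^(-1) ≡ -4 ≡ 11 (mod 15).
Check: 11 × 11 = 121 ≡ 1 (mod 15)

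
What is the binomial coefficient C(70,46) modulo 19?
4

Using Lucas' theorem:
Write n=70 and k=46 in base 19:
n in base 19: [3, 13]
k in base 19: [2, 8]
C(70,46) mod 19 = ∏ C(n_i, k_i) mod 19
Digit binomials (mod 19): C(3,2) = 3; C(13,8) = 1287 ≡ 14
Product: 3 × 14 = 42 ≡ 4 (mod 19)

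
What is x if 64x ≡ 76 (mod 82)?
x ≡ 14 (mod 41)

gcd(64, 82) = 2, which divides 76, so solutions exist.
Divide through by 2: 32x ≡ 38 (mod 41).
Find 32^(-1) mod 41 by the extended Euclidean algorithm:
41 = 1 × 32 + 9  ⟹  9 = (1)·41 + (-1)·32
32 = 3 × 9 + 5  ⟹  5 = (-3)·41 + (4)·32
9 = 1 × 5 + 4  ⟹  4 = (4)·41 + (-5)·32
5 = 1 × 4 + 1  ⟹  1 = (-7)·41 + (9)·32
So (9)·32 ≡ 1 (mod 41), i.e. 32^(-1) ≡ 9 (mod 41).
x ≡ 9 × 38 = 342 ≡ 14 (mod 41).
Check: 64 × 14 = 896 ≡ 76 (mod 82).
x ≡ 14 (mod 41), giving 2 solutions mod 82.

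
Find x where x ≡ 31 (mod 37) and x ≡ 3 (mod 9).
327

Using Chinese Remainder Theorem:
M = 37 × 9 = 333
M1 = 9, M2 = 37
y1 = 9^(-1) mod 37 = 33
y2 = 37^(-1) mod 9 = 1
x = (31×9×33 + 3×37×1) mod 333 = 327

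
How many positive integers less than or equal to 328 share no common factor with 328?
160

328 = 2^3 × 41
φ(n) = n × ∏(1 - 1/p) for each prime p dividing n
φ(328) = 328 × (1 - 1/2) × (1 - 1/41) = 160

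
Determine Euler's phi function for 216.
72

216 = 2^3 × 3^3
φ(n) = n × ∏(1 - 1/p) for each prime p dividing n
φ(216) = 216 × (1 - 1/2) × (1 - 1/3) = 72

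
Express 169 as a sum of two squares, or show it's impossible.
0² + 13² (a=0, b=13)

Factorization: 169 = 13^2
By Fermat: n is sum of two squares iff every prime p ≡ 3 (mod 4) appears to even power.
All primes ≡ 3 (mod 4) appear to even power.
Search a = 0, 1, 2, … for 169 - a² a perfect square: first hit at a = 0: 169 - 0 = 169 = 13².
169 = 0² + 13² = 0 + 169 ✓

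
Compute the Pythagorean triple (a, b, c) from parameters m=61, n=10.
(3621, 1220, 3821)

Euclid's formula: a = m² - n², b = 2mn, c = m² + n²
m = 61, n = 10
a = 61² - 10² = 3721 - 100 = 3621
b = 2 × 61 × 10 = 1220
c = 61² + 10² = 3721 + 100 = 3821
Verification: 3621² + 1220² = 13111641 + 1488400 = 14600041 = 3821² ✓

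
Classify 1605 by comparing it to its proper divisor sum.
deficient

Proper divisors of 1605: sum = 1 + 3 + 5 + 15 + 107 + 321 + 535 = 987
Since 987 < 1605, 1605 is deficient.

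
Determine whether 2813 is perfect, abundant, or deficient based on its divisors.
deficient

Proper divisors of 2813: sum = 1 + 29 + 97 = 127
Since 127 < 2813, 2813 is deficient.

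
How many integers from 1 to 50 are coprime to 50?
20

50 = 2 × 5^2
φ(n) = n × ∏(1 - 1/p) for each prime p dividing n
φ(50) = 50 × (1 - 1/2) × (1 - 1/5) = 20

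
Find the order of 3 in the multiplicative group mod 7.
6

7 is prime, so ord(3) divides φ(7) = 6.
Divisors of 6: 1, 2, 3, 6.
Repeated squaring: 3^1 ≡ 3, 3^2 ≡ 2, 3^4 ≡ 4 (mod 7).
Test 3^d mod 7 for each divisor d in increasing order:
3^1 ≡ 3
3^2 ≡ 2
3^3 = 3^2·3^1 ≡ 6
3^6 = 3^4·3^2 ≡ 1  ← first divisor giving 1
The order is 6.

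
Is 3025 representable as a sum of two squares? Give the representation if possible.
0² + 55² (a=0, b=55)

Factorization: 3025 = 5^2 × 11^2
By Fermat: n is sum of two squares iff every prime p ≡ 3 (mod 4) appears to even power.
All primes ≡ 3 (mod 4) appear to even power.
Search a = 0, 1, 2, … for 3025 - a² a perfect square: first hit at a = 0: 3025 - 0 = 3025 = 55².
3025 = 0² + 55² = 0 + 3025 ✓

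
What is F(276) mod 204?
60

Matrix identity: Q^n = [[F_(n+1), F_n], [F_n, F_(n-1)]] with Q = [[1,1],[1,0]].
n = 276 = 100010100₂. Square-and-multiply, entries mod 204:
Q^1 = [[1,1],[1,0]]
Q^2 = (Q^1)² = [[2,1],[1,1]]
Q^4 = (Q^2)² = [[5,3],[3,2]]
Q^8 = (Q^4)² = [[34,21],[21,13]]
Q^17 = (Q^8)²·Q = [[136,169],[169,171]]
Q^34 = (Q^17)² = [[137,67],[67,70]]
Q^69 = (Q^34)²·Q = [[203,2],[2,201]]
Q^138 = (Q^69)² = [[5,196],[196,13]]
Q^276 = (Q^138)² = [[89,60],[60,29]]
F_276 mod 204 = Q^276[0][1] = 60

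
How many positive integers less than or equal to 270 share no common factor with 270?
72

270 = 2 × 3^3 × 5
φ(n) = n × ∏(1 - 1/p) for each prime p dividing n
φ(270) = 270 × (1 - 1/2) × (1 - 1/3) × (1 - 1/5) = 72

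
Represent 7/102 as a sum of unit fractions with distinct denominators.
1/15 + 1/510

Greedy algorithm:
7/102: ceiling(102/7) = 15, use 1/15
1/510: ceiling(510/1) = 510, use 1/510
Result: 7/102 = 1/15 + 1/510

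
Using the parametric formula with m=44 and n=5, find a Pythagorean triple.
(1911, 440, 1961)

Euclid's formula: a = m² - n², b = 2mn, c = m² + n²
m = 44, n = 5
a = 44² - 5² = 1936 - 25 = 1911
b = 2 × 44 × 5 = 440
c = 44² + 5² = 1936 + 25 = 1961
Verification: 1911² + 440² = 3651921 + 193600 = 3845521 = 1961² ✓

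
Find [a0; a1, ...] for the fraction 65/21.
[3; 10, 2]

Euclidean algorithm steps:
65 = 3 × 21 + 2
21 = 10 × 2 + 1
2 = 2 × 1 + 0
Continued fraction: [3; 10, 2]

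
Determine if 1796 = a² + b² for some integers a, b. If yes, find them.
14² + 40² (a=14, b=40)

Factorization: 1796 = 2^2 × 449
By Fermat: n is sum of two squares iff every prime p ≡ 3 (mod 4) appears to even power.
All primes ≡ 3 (mod 4) appear to even power.
Search a = 0, 1, 2, … for 1796 - a² a perfect square: first hit at a = 14: 1796 - 196 = 1600 = 40².
1796 = 14² + 40² = 196 + 1600 ✓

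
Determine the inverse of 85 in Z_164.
137

gcd(85, 164) = 1, so the inverse exists.
Extended Euclidean algorithm on (164, 85):
164 = 1 × 85 + 79  ⟹  79 = (1)·164 + (-1)·85
85 = 1 × 79 + 6  ⟹  6 = (-1)·164 + (2)·85
79 = 13 × 6 + 1  ⟹  1 = (14)·164 + (-27)·85
So (-27)·85 ≡ 1 (mod 164), i.e. 85^(-1) ≡ -27 ≡ 137 (mod 164).
Check: 85 × 137 = 11645 ≡ 1 (mod 164)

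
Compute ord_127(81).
63

127 is prime, so ord(81) divides φ(127) = 126.
Divisors of 126: 1, 2, 3, 6, 7, 9, 14, 18, 21, 42, 63, 126.
Repeated squaring: 81^1 ≡ 81, 81^2 ≡ 84, 81^4 ≡ 71, 81^8 ≡ 88, 81^16 ≡ 124, 81^32 ≡ 9, 81^64 ≡ 81 (mod 127).
Test 81^d mod 127 for each divisor d in increasing order:
81^1 ≡ 81
81^2 ≡ 84
81^3 = 81^2·81^1 ≡ 73
81^6 = 81^4·81^2 ≡ 122
81^7 = 81^4·81^2·81^1 ≡ 103
81^9 = 81^8·81^1 ≡ 16
81^14 = 81^8·81^4·81^2 ≡ 68
81^18 = 81^16·81^2 ≡ 2
81^21 = 81^16·81^4·81^1 ≡ 19
81^42 = 81^32·81^8·81^2 ≡ 107
81^63 = 81^32·81^16·81^8·81^4·81^2·81^1 ≡ 1  ← first divisor giving 1
The order is 63.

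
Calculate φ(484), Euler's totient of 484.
220

484 = 2^2 × 11^2
φ(n) = n × ∏(1 - 1/p) for each prime p dividing n
φ(484) = 484 × (1 - 1/2) × (1 - 1/11) = 220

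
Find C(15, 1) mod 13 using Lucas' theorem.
2

Using Lucas' theorem:
Write n=15 and k=1 in base 13:
n in base 13: [1, 2]
k in base 13: [0, 1]
C(15,1) mod 13 = ∏ C(n_i, k_i) mod 13
Digit binomials (mod 13): C(1,0) = 1; C(2,1) = 2
Product: 1 × 2 = 2 ≡ 2 (mod 13)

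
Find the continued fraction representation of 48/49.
[0; 1, 48]

Euclidean algorithm steps:
48 = 0 × 49 + 48
49 = 1 × 48 + 1
48 = 48 × 1 + 0
Continued fraction: [0; 1, 48]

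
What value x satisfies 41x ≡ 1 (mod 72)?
65

gcd(41, 72) = 1, so the inverse exists.
Extended Euclidean algorithm on (72, 41):
72 = 1 × 41 + 31  ⟹  31 = (1)·72 + (-1)·41
41 = 1 × 31 + 10  ⟹  10 = (-1)·72 + (2)·41
31 = 3 × 10 + 1  ⟹  1 = (4)·72 + (-7)·41
So (-7)·41 ≡ 1 (mod 72), i.e. 41^(-1) ≡ -7 ≡ 65 (mod 72).
Check: 41 × 65 = 2665 ≡ 1 (mod 72)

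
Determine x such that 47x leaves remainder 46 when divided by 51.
x ≡ 14 (mod 51)

gcd(47, 51) = 1, which divides 46, so solutions exist.
Find 47^(-1) mod 51 by the extended Euclidean algorithm:
51 = 1 × 47 + 4  ⟹  4 = (1)·51 + (-1)·47
47 = 11 × 4 + 3  ⟹  3 = (-11)·51 + (12)·47
4 = 1 × 3 + 1  ⟹  1 = (12)·51 + (-13)·47
So (-13)·47 ≡ 1 (mod 51), i.e. 47^(-1) ≡ -13 ≡ 38 (mod 51).
x ≡ 38 × 46 = 1748 ≡ 14 (mod 51).
Check: 47 × 14 = 658 ≡ 46 (mod 51).
Unique solution: x ≡ 14 (mod 51)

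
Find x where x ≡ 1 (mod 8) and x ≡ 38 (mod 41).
161

Using Chinese Remainder Theorem:
M = 8 × 41 = 328
M1 = 41, M2 = 8
y1 = 41^(-1) mod 8 = 1
y2 = 8^(-1) mod 41 = 36
x = (1×41×1 + 38×8×36) mod 328 = 161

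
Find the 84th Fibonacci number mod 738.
126

Matrix identity: Q^n = [[F_(n+1), F_n], [F_n, F_(n-1)]] with Q = [[1,1],[1,0]].
n = 84 = 1010100₂. Square-and-multiply, entries mod 738:
Q^1 = [[1,1],[1,0]]
Q^2 = (Q^1)² = [[2,1],[1,1]]
Q^5 = (Q^2)²·Q = [[8,5],[5,3]]
Q^10 = (Q^5)² = [[89,55],[55,34]]
Q^21 = (Q^10)²·Q = [[737,614],[614,123]]
Q^42 = (Q^21)² = [[617,370],[370,247]]
Q^84 = (Q^42)² = [[251,126],[126,125]]
F_84 mod 738 = Q^84[0][1] = 126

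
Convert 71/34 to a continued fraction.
[2; 11, 3]

Euclidean algorithm steps:
71 = 2 × 34 + 3
34 = 11 × 3 + 1
3 = 3 × 1 + 0
Continued fraction: [2; 11, 3]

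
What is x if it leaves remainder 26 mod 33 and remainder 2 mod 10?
92

Using Chinese Remainder Theorem:
M = 33 × 10 = 330
M1 = 10, M2 = 33
y1 = 10^(-1) mod 33 = 10
y2 = 33^(-1) mod 10 = 7
x = (26×10×10 + 2×33×7) mod 330 = 92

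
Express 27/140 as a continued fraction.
[0; 5, 5, 2, 2]

Euclidean algorithm steps:
27 = 0 × 140 + 27
140 = 5 × 27 + 5
27 = 5 × 5 + 2
5 = 2 × 2 + 1
2 = 2 × 1 + 0
Continued fraction: [0; 5, 5, 2, 2]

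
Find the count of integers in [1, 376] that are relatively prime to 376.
184

376 = 2^3 × 47
φ(n) = n × ∏(1 - 1/p) for each prime p dividing n
φ(376) = 376 × (1 - 1/2) × (1 - 1/47) = 184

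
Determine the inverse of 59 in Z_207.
200

gcd(59, 207) = 1, so the inverse exists.
Extended Euclidean algorithm on (207, 59):
207 = 3 × 59 + 30  ⟹  30 = (1)·207 + (-3)·59
59 = 1 × 30 + 29  ⟹  29 = (-1)·207 + (4)·59
30 = 1 × 29 + 1  ⟹  1 = (2)·207 + (-7)·59
So (-7)·59 ≡ 1 (mod 207), i.e. 59^(-1) ≡ -7 ≡ 200 (mod 207).
Check: 59 × 200 = 11800 ≡ 1 (mod 207)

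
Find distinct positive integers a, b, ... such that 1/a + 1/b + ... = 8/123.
1/16 + 1/394 + 1/387696

Greedy algorithm:
8/123: ceiling(123/8) = 16, use 1/16
5/1968: ceiling(1968/5) = 394, use 1/394
1/387696: ceiling(387696/1) = 387696, use 1/387696
Result: 8/123 = 1/16 + 1/394 + 1/387696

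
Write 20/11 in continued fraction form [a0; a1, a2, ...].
[1; 1, 4, 2]

Euclidean algorithm steps:
20 = 1 × 11 + 9
11 = 1 × 9 + 2
9 = 4 × 2 + 1
2 = 2 × 1 + 0
Continued fraction: [1; 1, 4, 2]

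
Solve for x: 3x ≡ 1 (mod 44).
15

gcd(3, 44) = 1, so the inverse exists.
Extended Euclidean algorithm on (44, 3):
44 = 14 × 3 + 2  ⟹  2 = (1)·44 + (-14)·3
3 = 1 × 2 + 1  ⟹  1 = (-1)·44 + (15)·3
So (15)·3 ≡ 1 (mod 44), i.e. 3^(-1) ≡ 15 (mod 44).
Check: 3 × 15 = 45 ≡ 1 (mod 44)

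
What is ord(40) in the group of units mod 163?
9

163 is prime, so ord(40) divides φ(163) = 162.
Divisors of 162: 1, 2, 3, 6, 9, 18, 27, 54, 81, 162.
Repeated squaring: 40^1 ≡ 40, 40^2 ≡ 133, 40^4 ≡ 85, 40^8 ≡ 53, 40^16 ≡ 38, 40^32 ≡ 140, 40^64 ≡ 40, 40^128 ≡ 133 (mod 163).
Test 40^d mod 163 for each divisor d in increasing order:
40^1 ≡ 40
40^2 ≡ 133
40^3 = 40^2·40^1 ≡ 104
40^6 = 40^4·40^2 ≡ 58
40^9 = 40^8·40^1 ≡ 1  ← first divisor giving 1
The order is 9.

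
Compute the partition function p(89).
49995925

p(n) counts ways to write n as a sum of positive integers (order ignored).
Euler's pentagonal recurrence: p(k) = p(k-1) + p(k-2) - p(k-5) - p(k-7) + p(k-12) + p(k-15) - ... (offsets j(3j∓1)/2, signs ++--, p(0)=1, p(<0)=0).
DP table for k = 0..88: p(0)=1, p(1)=1, p(2)=2, p(3)=3, p(4)=5, p(5)=7, p(6)=11, p(7)=15, p(8)=22, p(9)=30, p(10)=42, p(11)=56, p(12)=77, p(13)=101, p(14)=135, p(15)=176, p(16)=231, p(17)=297, p(18)=385, p(19)=490, p(20)=627, p(21)=792, p(22)=1002, p(23)=1255, p(24)=1575, p(25)=1958, p(26)=2436, p(27)=3010, p(28)=3718, p(29)=4565, p(30)=5604, p(31)=6842, p(32)=8349, p(33)=10143, p(34)=12310, p(35)=14883, p(36)=17977, p(37)=21637, p(38)=26015, p(39)=31185, p(40)=37338, p(41)=44583, p(42)=53174, p(43)=63261, p(44)=75175, p(45)=89134, p(46)=105558, p(47)=124754, p(48)=147273, p(49)=173525, p(50)=204226, p(51)=239943, p(52)=281589, p(53)=329931, p(54)=386155, p(55)=451276, p(56)=526823, p(57)=614154, p(58)=715220, p(59)=831820, p(60)=966467, p(61)=1121505, p(62)=1300156, p(63)=1505499, p(64)=1741630, p(65)=2012558, p(66)=2323520, p(67)=2679689, p(68)=3087735, p(69)=3554345, p(70)=4087968, p(71)=4697205, p(72)=5392783, p(73)=6185689, p(74)=7089500, p(75)=8118264, p(76)=9289091, p(77)=10619863, p(78)=12132164, p(79)=13848650, p(80)=15796476, p(81)=18004327, p(82)=20506255, p(83)=23338469, p(84)=26543660, p(85)=30167357, p(86)=34262962, p(87)=38887673, p(88)=44108109.
Final step: p(89) = p(88) + p(87) - p(84) - p(82) + p(77) + p(74) - p(67) - p(63) + p(54) + p(49) - p(38) - p(32) + p(19) + p(12)
= 44108109 + 38887673 - 26543660 - 20506255 + 10619863 + 7089500 - 2679689 - 1505499 + 386155 + 173525 - 26015 - 8349 + 490 + 77
= 49995925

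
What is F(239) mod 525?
211

Matrix identity: Q^n = [[F_(n+1), F_n], [F_n, F_(n-1)]] with Q = [[1,1],[1,0]].
n = 239 = 11101111₂. Square-and-multiply, entries mod 525:
Q^1 = [[1,1],[1,0]]
Q^3 = (Q^1)²·Q = [[3,2],[2,1]]
Q^7 = (Q^3)²·Q = [[21,13],[13,8]]
Q^14 = (Q^7)² = [[85,377],[377,233]]
Q^29 = (Q^14)²·Q = [[440,254],[254,186]]
Q^59 = (Q^29)²·Q = [[270,341],[341,454]]
Q^119 = (Q^59)²·Q = [[315,181],[181,134]]
Q^239 = (Q^119)²·Q = [[105,211],[211,419]]
F_239 mod 525 = Q^239[0][1] = 211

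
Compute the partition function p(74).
7089500

p(n) counts ways to write n as a sum of positive integers (order ignored).
Euler's pentagonal recurrence: p(k) = p(k-1) + p(k-2) - p(k-5) - p(k-7) + p(k-12) + p(k-15) - ... (offsets j(3j∓1)/2, signs ++--, p(0)=1, p(<0)=0).
DP table for k = 0..73: p(0)=1, p(1)=1, p(2)=2, p(3)=3, p(4)=5, p(5)=7, p(6)=11, p(7)=15, p(8)=22, p(9)=30, p(10)=42, p(11)=56, p(12)=77, p(13)=101, p(14)=135, p(15)=176, p(16)=231, p(17)=297, p(18)=385, p(19)=490, p(20)=627, p(21)=792, p(22)=1002, p(23)=1255, p(24)=1575, p(25)=1958, p(26)=2436, p(27)=3010, p(28)=3718, p(29)=4565, p(30)=5604, p(31)=6842, p(32)=8349, p(33)=10143, p(34)=12310, p(35)=14883, p(36)=17977, p(37)=21637, p(38)=26015, p(39)=31185, p(40)=37338, p(41)=44583, p(42)=53174, p(43)=63261, p(44)=75175, p(45)=89134, p(46)=105558, p(47)=124754, p(48)=147273, p(49)=173525, p(50)=204226, p(51)=239943, p(52)=281589, p(53)=329931, p(54)=386155, p(55)=451276, p(56)=526823, p(57)=614154, p(58)=715220, p(59)=831820, p(60)=966467, p(61)=1121505, p(62)=1300156, p(63)=1505499, p(64)=1741630, p(65)=2012558, p(66)=2323520, p(67)=2679689, p(68)=3087735, p(69)=3554345, p(70)=4087968, p(71)=4697205, p(72)=5392783, p(73)=6185689.
Final step: p(74) = p(73) + p(72) - p(69) - p(67) + p(62) + p(59) - p(52) - p(48) + p(39) + p(34) - p(23) - p(17) + p(4)
= 6185689 + 5392783 - 3554345 - 2679689 + 1300156 + 831820 - 281589 - 147273 + 31185 + 12310 - 1255 - 297 + 5
= 7089500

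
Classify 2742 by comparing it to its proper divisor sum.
abundant

Proper divisors of 2742: sum = 1 + 2 + 3 + 6 + 457 + 914 + 1371 = 2754
Since 2754 > 2742, 2742 is abundant.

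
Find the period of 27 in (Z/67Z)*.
22

67 is prime, so ord(27) divides φ(67) = 66.
Divisors of 66: 1, 2, 3, 6, 11, 22, 33, 66.
Repeated squaring: 27^1 ≡ 27, 27^2 ≡ 59, 27^4 ≡ 64, 27^8 ≡ 9, 27^16 ≡ 14, 27^32 ≡ 62, 27^64 ≡ 25 (mod 67).
Test 27^d mod 67 for each divisor d in increasing order:
27^1 ≡ 27
27^2 ≡ 59
27^3 = 27^2·27^1 ≡ 52
27^6 = 27^4·27^2 ≡ 24
27^11 = 27^8·27^2·27^1 ≡ 66
27^22 = 27^16·27^4·27^2 ≡ 1  ← first divisor giving 1
The order is 22.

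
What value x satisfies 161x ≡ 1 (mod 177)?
11

gcd(161, 177) = 1, so the inverse exists.
Extended Euclidean algorithm on (177, 161):
177 = 1 × 161 + 16  ⟹  16 = (1)·177 + (-1)·161
161 = 10 × 16 + 1  ⟹  1 = (-10)·177 + (11)·161
So (11)·161 ≡ 1 (mod 177), i.e. 161^(-1) ≡ 11 (mod 177).
Check: 161 × 11 = 1771 ≡ 1 (mod 177)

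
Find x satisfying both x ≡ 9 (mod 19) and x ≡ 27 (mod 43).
199

Using Chinese Remainder Theorem:
M = 19 × 43 = 817
M1 = 43, M2 = 19
y1 = 43^(-1) mod 19 = 4
y2 = 19^(-1) mod 43 = 34
x = (9×43×4 + 27×19×34) mod 817 = 199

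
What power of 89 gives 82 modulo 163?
131

Baby-step giant-step with step n = ⌈√163⌉ = 13.
Baby steps 89^j mod 163 (j:value) for j=0..12: 0:1, 1:89, 2:97, 3:157, 4:118, 5:70, 6:36, 7:107, 8:69, 9:110, 10:10, 11:75, 12:155.
Giant-step multiplier: 89^(-13) ≡ 89^(162-13) = 89^149 ≡ 19 (mod 163).
Giant steps γ_i = 82·19^i mod 163: γ_0=82, γ_1=91, γ_2=99, γ_3=88, γ_4=42, γ_5=146, γ_6=3, γ_7=57, γ_8=105, γ_9=39, γ_10=89 (in table at j=1).
x = i·n + j = 10·13 + 1 = 131.
Check: 89^131 ≡ 82 (mod 163).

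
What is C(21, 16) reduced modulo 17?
0

Using Lucas' theorem:
Write n=21 and k=16 in base 17:
n in base 17: [1, 4]
k in base 17: [0, 16]
C(21,16) mod 17 = ∏ C(n_i, k_i) mod 17
Digit binomials (mod 17): C(1,0) = 1; C(4,16) = 0 (k_i > n_i)
Product: 1 × 0 = 0 ≡ 0 (mod 17)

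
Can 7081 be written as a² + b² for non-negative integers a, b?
5² + 84² (a=5, b=84)

Factorization: 7081 = 73 × 97
By Fermat: n is sum of two squares iff every prime p ≡ 3 (mod 4) appears to even power.
All primes ≡ 3 (mod 4) appear to even power.
Search a = 0, 1, 2, … for 7081 - a² a perfect square: first hit at a = 5: 7081 - 25 = 7056 = 84².
7081 = 5² + 84² = 25 + 7056 ✓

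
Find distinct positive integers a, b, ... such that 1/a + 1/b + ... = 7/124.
1/18 + 1/1116

Greedy algorithm:
7/124: ceiling(124/7) = 18, use 1/18
1/1116: ceiling(1116/1) = 1116, use 1/1116
Result: 7/124 = 1/18 + 1/1116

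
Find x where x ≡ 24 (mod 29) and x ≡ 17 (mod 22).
633

Using Chinese Remainder Theorem:
M = 29 × 22 = 638
M1 = 22, M2 = 29
y1 = 22^(-1) mod 29 = 4
y2 = 29^(-1) mod 22 = 19
x = (24×22×4 + 17×29×19) mod 638 = 633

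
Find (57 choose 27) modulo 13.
4

Using Lucas' theorem:
Write n=57 and k=27 in base 13:
n in base 13: [4, 5]
k in base 13: [2, 1]
C(57,27) mod 13 = ∏ C(n_i, k_i) mod 13
Digit binomials (mod 13): C(4,2) = 6; C(5,1) = 5
Product: 6 × 5 = 30 ≡ 4 (mod 13)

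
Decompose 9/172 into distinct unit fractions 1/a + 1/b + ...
1/20 + 1/430

Greedy algorithm:
9/172: ceiling(172/9) = 20, use 1/20
1/430: ceiling(430/1) = 430, use 1/430
Result: 9/172 = 1/20 + 1/430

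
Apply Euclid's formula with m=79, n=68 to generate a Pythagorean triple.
(1617, 10744, 10865)

Euclid's formula: a = m² - n², b = 2mn, c = m² + n²
m = 79, n = 68
a = 79² - 68² = 6241 - 4624 = 1617
b = 2 × 79 × 68 = 10744
c = 79² + 68² = 6241 + 4624 = 10865
Verification: 1617² + 10744² = 2614689 + 115433536 = 118048225 = 10865² ✓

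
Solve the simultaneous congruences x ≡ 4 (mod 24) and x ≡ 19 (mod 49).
460

Using Chinese Remainder Theorem:
M = 24 × 49 = 1176
M1 = 49, M2 = 24
y1 = 49^(-1) mod 24 = 1
y2 = 24^(-1) mod 49 = 47
x = (4×49×1 + 19×24×47) mod 1176 = 460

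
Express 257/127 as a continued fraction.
[2; 42, 3]

Euclidean algorithm steps:
257 = 2 × 127 + 3
127 = 42 × 3 + 1
3 = 3 × 1 + 0
Continued fraction: [2; 42, 3]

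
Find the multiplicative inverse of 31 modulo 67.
13

gcd(31, 67) = 1, so the inverse exists.
Extended Euclidean algorithm on (67, 31):
67 = 2 × 31 + 5  ⟹  5 = (1)·67 + (-2)·31
31 = 6 × 5 + 1  ⟹  1 = (-6)·67 + (13)·31
So (13)·31 ≡ 1 (mod 67), i.e. 31^(-1) ≡ 13 (mod 67).
Check: 31 × 13 = 403 ≡ 1 (mod 67)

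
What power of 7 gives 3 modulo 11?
4

Baby-step giant-step with step n = ⌈√11⌉ = 4.
Baby steps 7^j mod 11 (j:value) for j=0..3: 0:1, 1:7, 2:5, 3:2.
Giant-step multiplier: 7^(-4) ≡ 7^(10-4) = 7^6 ≡ 4 (mod 11).
Giant steps γ_i = 3·4^i mod 11: γ_0=3, γ_1=1 (in table at j=0).
x = i·n + j = 1·4 + 0 = 4.
Check: 7^4 ≡ 3 (mod 11).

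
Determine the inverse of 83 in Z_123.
83

gcd(83, 123) = 1, so the inverse exists.
Extended Euclidean algorithm on (123, 83):
123 = 1 × 83 + 40  ⟹  40 = (1)·123 + (-1)·83
83 = 2 × 40 + 3  ⟹  3 = (-2)·123 + (3)·83
40 = 13 × 3 + 1  ⟹  1 = (27)·123 + (-40)·83
So (-40)·83 ≡ 1 (mod 123), i.e. 83^(-1) ≡ -40 ≡ 83 (mod 123).
Check: 83 × 83 = 6889 ≡ 1 (mod 123)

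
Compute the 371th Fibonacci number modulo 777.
737

Matrix identity: Q^n = [[F_(n+1), F_n], [F_n, F_(n-1)]] with Q = [[1,1],[1,0]].
n = 371 = 101110011₂. Square-and-multiply, entries mod 777:
Q^1 = [[1,1],[1,0]]
Q^2 = (Q^1)² = [[2,1],[1,1]]
Q^5 = (Q^2)²·Q = [[8,5],[5,3]]
Q^11 = (Q^5)²·Q = [[144,89],[89,55]]
Q^23 = (Q^11)²·Q = [[525,685],[685,617]]
Q^46 = (Q^23)² = [[484,608],[608,653]]
Q^92 = (Q^46)² = [[191,543],[543,425]]
Q^185 = (Q^92)²·Q = [[706,328],[328,378]]
Q^371 = (Q^185)²·Q = [[423,737],[737,463]]
F_371 mod 777 = Q^371[0][1] = 737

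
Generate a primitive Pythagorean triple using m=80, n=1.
(6399, 160, 6401)

Euclid's formula: a = m² - n², b = 2mn, c = m² + n²
m = 80, n = 1
a = 80² - 1² = 6400 - 1 = 6399
b = 2 × 80 × 1 = 160
c = 80² + 1² = 6400 + 1 = 6401
Verification: 6399² + 160² = 40947201 + 25600 = 40972801 = 6401² ✓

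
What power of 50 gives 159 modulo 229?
52

Baby-step giant-step with step n = ⌈√229⌉ = 16.
Baby steps 50^j mod 229 (j:value) for j=0..15: 0:1, 1:50, 2:210, 3:195, 4:132, 5:188, 6:11, 7:92, 8:20, 9:84, 10:78, 11:7, 12:121, 13:96, 14:220, 15:8.
Giant-step multiplier: 50^(-16) ≡ 50^(228-16) = 50^212 ≡ 75 (mod 229).
Giant steps γ_i = 159·75^i mod 229: γ_0=159, γ_1=17, γ_2=130, γ_3=132 (in table at j=4).
x = i·n + j = 3·16 + 4 = 52.
Check: 50^52 ≡ 159 (mod 229).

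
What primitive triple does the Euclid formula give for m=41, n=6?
(1645, 492, 1717)

Euclid's formula: a = m² - n², b = 2mn, c = m² + n²
m = 41, n = 6
a = 41² - 6² = 1681 - 36 = 1645
b = 2 × 41 × 6 = 492
c = 41² + 6² = 1681 + 36 = 1717
Verification: 1645² + 492² = 2706025 + 242064 = 2948089 = 1717² ✓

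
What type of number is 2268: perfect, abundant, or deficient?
abundant

Proper divisors of 2268: sum = 1 + 2 + 3 + 4 + 6 + 7 + 9 + 12 + ... + 378 + 567 + 756 + 1134 (29 divisors) = 4508
Since 4508 > 2268, 2268 is abundant.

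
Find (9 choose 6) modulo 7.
0

Using Lucas' theorem:
Write n=9 and k=6 in base 7:
n in base 7: [1, 2]
k in base 7: [0, 6]
C(9,6) mod 7 = ∏ C(n_i, k_i) mod 7
Digit binomials (mod 7): C(1,0) = 1; C(2,6) = 0 (k_i > n_i)
Product: 1 × 0 = 0 ≡ 0 (mod 7)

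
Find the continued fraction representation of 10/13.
[0; 1, 3, 3]

Euclidean algorithm steps:
10 = 0 × 13 + 10
13 = 1 × 10 + 3
10 = 3 × 3 + 1
3 = 3 × 1 + 0
Continued fraction: [0; 1, 3, 3]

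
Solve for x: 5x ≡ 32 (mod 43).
x ≡ 15 (mod 43)

gcd(5, 43) = 1, which divides 32, so solutions exist.
Find 5^(-1) mod 43 by the extended Euclidean algorithm:
43 = 8 × 5 + 3  ⟹  3 = (1)·43 + (-8)·5
5 = 1 × 3 + 2  ⟹  2 = (-1)·43 + (9)·5
3 = 1 × 2 + 1  ⟹  1 = (2)·43 + (-17)·5
So (-17)·5 ≡ 1 (mod 43), i.e. 5^(-1) ≡ -17 ≡ 26 (mod 43).
x ≡ 26 × 32 = 832 ≡ 15 (mod 43).
Check: 5 × 15 = 75 ≡ 32 (mod 43).
Unique solution: x ≡ 15 (mod 43)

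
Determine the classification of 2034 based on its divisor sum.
abundant

Proper divisors of 2034: sum = 1 + 2 + 3 + 6 + 9 + 18 + 113 + 226 + 339 + 678 + 1017 = 2412
Since 2412 > 2034, 2034 is abundant.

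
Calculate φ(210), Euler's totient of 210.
48

210 = 2 × 3 × 5 × 7
φ(n) = n × ∏(1 - 1/p) for each prime p dividing n
φ(210) = 210 × (1 - 1/2) × (1 - 1/3) × (1 - 1/5) × (1 - 1/7) = 48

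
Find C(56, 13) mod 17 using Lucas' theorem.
0

Using Lucas' theorem:
Write n=56 and k=13 in base 17:
n in base 17: [3, 5]
k in base 17: [0, 13]
C(56,13) mod 17 = ∏ C(n_i, k_i) mod 17
Digit binomials (mod 17): C(3,0) = 1; C(5,13) = 0 (k_i > n_i)
Product: 1 × 0 = 0 ≡ 0 (mod 17)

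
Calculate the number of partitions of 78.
12132164

p(n) counts ways to write n as a sum of positive integers (order ignored).
Euler's pentagonal recurrence: p(k) = p(k-1) + p(k-2) - p(k-5) - p(k-7) + p(k-12) + p(k-15) - ... (offsets j(3j∓1)/2, signs ++--, p(0)=1, p(<0)=0).
DP table for k = 0..77: p(0)=1, p(1)=1, p(2)=2, p(3)=3, p(4)=5, p(5)=7, p(6)=11, p(7)=15, p(8)=22, p(9)=30, p(10)=42, p(11)=56, p(12)=77, p(13)=101, p(14)=135, p(15)=176, p(16)=231, p(17)=297, p(18)=385, p(19)=490, p(20)=627, p(21)=792, p(22)=1002, p(23)=1255, p(24)=1575, p(25)=1958, p(26)=2436, p(27)=3010, p(28)=3718, p(29)=4565, p(30)=5604, p(31)=6842, p(32)=8349, p(33)=10143, p(34)=12310, p(35)=14883, p(36)=17977, p(37)=21637, p(38)=26015, p(39)=31185, p(40)=37338, p(41)=44583, p(42)=53174, p(43)=63261, p(44)=75175, p(45)=89134, p(46)=105558, p(47)=124754, p(48)=147273, p(49)=173525, p(50)=204226, p(51)=239943, p(52)=281589, p(53)=329931, p(54)=386155, p(55)=451276, p(56)=526823, p(57)=614154, p(58)=715220, p(59)=831820, p(60)=966467, p(61)=1121505, p(62)=1300156, p(63)=1505499, p(64)=1741630, p(65)=2012558, p(66)=2323520, p(67)=2679689, p(68)=3087735, p(69)=3554345, p(70)=4087968, p(71)=4697205, p(72)=5392783, p(73)=6185689, p(74)=7089500, p(75)=8118264, p(76)=9289091, p(77)=10619863.
Final step: p(78) = p(77) + p(76) - p(73) - p(71) + p(66) + p(63) - p(56) - p(52) + p(43) + p(38) - p(27) - p(21) + p(8) + p(1)
= 10619863 + 9289091 - 6185689 - 4697205 + 2323520 + 1505499 - 526823 - 281589 + 63261 + 26015 - 3010 - 792 + 22 + 1
= 12132164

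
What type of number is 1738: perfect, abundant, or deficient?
deficient

Proper divisors of 1738: sum = 1 + 2 + 11 + 22 + 79 + 158 + 869 = 1142
Since 1142 < 1738, 1738 is deficient.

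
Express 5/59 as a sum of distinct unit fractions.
1/12 + 1/708

Greedy algorithm:
5/59: ceiling(59/5) = 12, use 1/12
1/708: ceiling(708/1) = 708, use 1/708
Result: 5/59 = 1/12 + 1/708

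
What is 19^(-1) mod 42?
31

gcd(19, 42) = 1, so the inverse exists.
Extended Euclidean algorithm on (42, 19):
42 = 2 × 19 + 4  ⟹  4 = (1)·42 + (-2)·19
19 = 4 × 4 + 3  ⟹  3 = (-4)·42 + (9)·19
4 = 1 × 3 + 1  ⟹  1 = (5)·42 + (-11)·19
So (-11)·19 ≡ 1 (mod 42), i.e. 19^(-1) ≡ -11 ≡ 31 (mod 42).
Check: 19 × 31 = 589 ≡ 1 (mod 42)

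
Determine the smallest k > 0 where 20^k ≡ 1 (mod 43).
42

43 is prime, so ord(20) divides φ(43) = 42.
Divisors of 42: 1, 2, 3, 6, 7, 14, 21, 42.
Repeated squaring: 20^1 ≡ 20, 20^2 ≡ 13, 20^4 ≡ 40, 20^8 ≡ 9, 20^16 ≡ 38, 20^32 ≡ 25 (mod 43).
Test 20^d mod 43 for each divisor d in increasing order:
20^1 ≡ 20
20^2 ≡ 13
20^3 = 20^2·20^1 ≡ 2
20^6 = 20^4·20^2 ≡ 4
20^7 = 20^4·20^2·20^1 ≡ 37
20^14 = 20^8·20^4·20^2 ≡ 36
20^21 = 20^16·20^4·20^1 ≡ 42
20^42 = 20^32·20^8·20^2 ≡ 1  ← first divisor giving 1
The order is 42.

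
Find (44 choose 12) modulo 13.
0

Using Lucas' theorem:
Write n=44 and k=12 in base 13:
n in base 13: [3, 5]
k in base 13: [0, 12]
C(44,12) mod 13 = ∏ C(n_i, k_i) mod 13
Digit binomials (mod 13): C(3,0) = 1; C(5,12) = 0 (k_i > n_i)
Product: 1 × 0 = 0 ≡ 0 (mod 13)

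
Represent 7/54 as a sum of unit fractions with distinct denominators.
1/8 + 1/216

Greedy algorithm:
7/54: ceiling(54/7) = 8, use 1/8
1/216: ceiling(216/1) = 216, use 1/216
Result: 7/54 = 1/8 + 1/216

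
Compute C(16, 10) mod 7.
0

Using Lucas' theorem:
Write n=16 and k=10 in base 7:
n in base 7: [2, 2]
k in base 7: [1, 3]
C(16,10) mod 7 = ∏ C(n_i, k_i) mod 7
Digit binomials (mod 7): C(2,1) = 2; C(2,3) = 0 (k_i > n_i)
Product: 2 × 0 = 0 ≡ 0 (mod 7)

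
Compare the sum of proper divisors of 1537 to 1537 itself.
deficient

Proper divisors of 1537: sum = 1 + 29 + 53 = 83
Since 83 < 1537, 1537 is deficient.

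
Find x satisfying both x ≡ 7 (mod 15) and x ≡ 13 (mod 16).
157

Using Chinese Remainder Theorem:
M = 15 × 16 = 240
M1 = 16, M2 = 15
y1 = 16^(-1) mod 15 = 1
y2 = 15^(-1) mod 16 = 15
x = (7×16×1 + 13×15×15) mod 240 = 157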